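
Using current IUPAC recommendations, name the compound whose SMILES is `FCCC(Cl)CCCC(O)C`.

Counting along the main chain through the –OH group gives 8 carbons: the parent is octane.
The highest-priority functional group is an alcohol (–OH), so the name ends in -ol.
Choose the numbering such that numbering from this end puts the hydroxyl group at C-2 rather than C-7.
That gives the hydroxyl at C-2; a chloro group at C-6; a fluoro group at C-8.
The substituents are ordered alphabetically, ignoring any di-/tri- multipliers.
Assembling the pieces gives 6-chloro-8-fluorooctan-2-ol.

6-chloro-8-fluorooctan-2-ol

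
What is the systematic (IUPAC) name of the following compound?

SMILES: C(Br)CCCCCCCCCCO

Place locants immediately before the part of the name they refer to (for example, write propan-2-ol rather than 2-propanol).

11-bromoundecan-1-ol

The longest carbon chain that includes the –OH group has 11 carbons, so the parent hydride is undecane.
The principal characteristic group is an alcohol (–OH), named with the suffix -ol.
Choose the numbering such that numbering from this end puts the hydroxyl group at C-1 rather than C-11.
With this numbering: the hydroxyl at C-1; a bromo group at C-11.
Assembling the pieces gives 11-bromoundecan-1-ol.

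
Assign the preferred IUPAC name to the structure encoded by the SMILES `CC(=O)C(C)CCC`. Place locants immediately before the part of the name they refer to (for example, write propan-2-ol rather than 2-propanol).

3-methylhexan-2-one

Counting along the main chain through the carbonyl gives 6 carbons: the parent is hexane.
The highest-priority functional group is a ketone (C=O on an internal carbon), so the name ends in -one.
The numbering direction is chosen so that numbering from this end puts the carbonyl group at C-2 rather than C-5.
With this numbering: the carbonyl at C-2; a methyl group at C-3.
Assembling the pieces gives 3-methylhexan-2-one.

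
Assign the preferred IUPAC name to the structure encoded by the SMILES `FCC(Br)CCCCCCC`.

2-bromo-1-fluorononane

The longest continuous carbon chain has 9 atoms, so the parent hydride is nonane.
Number the chain so that the substituent locant set {1,2} is lower than {8,9} at the first point of difference.
This places a bromo group at C-2; a fluoro group at C-1.
Prefixes are listed alphabetically: bromo, fluoro.
The name is 2-bromo-1-fluorononane.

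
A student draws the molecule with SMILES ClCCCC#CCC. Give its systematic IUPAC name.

Counting along the main chain through the multiple bond gives 7 carbons: the parent is heptane.
The chain contains a C≡C triple bond, so the unsaturation ending is -yne.
The numbering direction is chosen so that numbering from this end puts the triple bond at C-3 rather than C-4.
That gives the triple bond between C-3 and C-4; a chloro group at C-7.
Assembling the pieces gives 7-chlorohept-3-yne.

7-chlorohept-3-yne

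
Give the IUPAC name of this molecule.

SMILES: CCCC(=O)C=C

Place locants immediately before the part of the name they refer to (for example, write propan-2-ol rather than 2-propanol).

The longest chain bearing the carbonyl and the multiple bond is 6 carbons long (hexane).
A ketone (C=O on an internal carbon) is the principal characteristic group, giving the suffix -one.
The chain contains a C=C double bond, so the unsaturation ending is -ene.
Choose the numbering such that numbering from this end puts the carbonyl group at C-3 rather than C-4.
That gives the carbonyl at C-3; the double bond between C-1 and C-2.
Assembling the pieces gives hex-1-en-3-one.

hex-1-en-3-one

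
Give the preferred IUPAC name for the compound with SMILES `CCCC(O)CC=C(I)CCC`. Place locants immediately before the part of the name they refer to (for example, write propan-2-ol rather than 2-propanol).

The longest carbon chain that includes the –OH group and the multiple bond has 10 carbons, so the parent hydride is decane.
An alcohol (–OH) is the principal characteristic group, giving the suffix -ol.
A C=C double bond in the chain gives the infix -ene-.
Choose the numbering such that numbering from this end puts the hydroxyl group at C-4 rather than C-7.
With this numbering: the hydroxyl at C-4; the double bond between C-6 and C-7; an iodo group at C-7.
Assembling the pieces gives 7-iododec-6-en-4-ol.

7-iododec-6-en-4-ol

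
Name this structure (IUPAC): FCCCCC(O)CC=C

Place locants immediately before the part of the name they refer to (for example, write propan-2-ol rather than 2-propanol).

Counting along the main chain through the –OH group and the multiple bond gives 8 carbons: the parent is octane.
An alcohol (–OH) is the principal characteristic group, giving the suffix -ol.
The chain contains a C=C double bond, so the unsaturation ending is -ene.
Choose the numbering such that numbering from this end puts the hydroxyl group at C-4 rather than C-5.
This places the hydroxyl at C-4; the double bond between C-1 and C-2; a fluoro group at C-8.
Putting it together: 8-fluorooct-1-en-4-ol.

8-fluorooct-1-en-4-ol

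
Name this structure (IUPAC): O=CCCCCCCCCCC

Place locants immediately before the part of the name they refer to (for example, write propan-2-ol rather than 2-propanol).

The longest carbon chain that includes the –CHO group has 11 carbons, so the parent hydride is undecane.
The highest-priority functional group is an aldehyde (terminal –CHO), so the name ends in -al.
Number the chain so that the aldehyde carbon is C-1 by definition.
Putting it together: undecanal.

undecanal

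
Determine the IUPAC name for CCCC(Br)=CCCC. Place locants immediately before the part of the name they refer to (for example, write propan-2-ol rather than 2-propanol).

4-bromooct-4-ene

The longest carbon chain that includes the multiple bond has 8 carbons, so the parent hydride is octane.
The chain contains a C=C double bond, so the unsaturation ending is -ene.
The numbering direction is chosen so that the substituent locant set {4} is lower than {5} at the first point of difference.
With this numbering: the double bond between C-4 and C-5; a bromo group at C-4.
Putting it together: 4-bromooct-4-ene.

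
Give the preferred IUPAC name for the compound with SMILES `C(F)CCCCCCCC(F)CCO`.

Counting along the main chain through the –OH group gives 11 carbons: the parent is undecane.
An alcohol (–OH) is the principal characteristic group, giving the suffix -ol.
Choose the numbering such that numbering from this end puts the hydroxyl group at C-1 rather than C-11.
That gives the hydroxyl at C-1; fluoro groups at C-3 and C-11.
Putting it together: 3,11-difluoroundecan-1-ol.

3,11-difluoroundecan-1-ol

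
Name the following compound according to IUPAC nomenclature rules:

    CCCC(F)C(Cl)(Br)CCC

4-bromo-4-chloro-5-fluorooctane

The longest carbon chain is 8 atoms: the parent is octane.
The numbering direction is chosen so that the substituent locant set {4,4,5} is lower than {4,5,5} at the first point of difference.
With this numbering: a bromo group at C-4; a chloro group at C-4; a fluoro group at C-5.
The substituents are ordered alphabetically, ignoring any di-/tri- multipliers.
Putting it together: 4-bromo-4-chloro-5-fluorooctane.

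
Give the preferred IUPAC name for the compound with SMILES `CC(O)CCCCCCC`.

nonan-2-ol

Counting along the main chain through the –OH group gives 9 carbons: the parent is nonane.
The highest-priority functional group is an alcohol (–OH), so the name ends in -ol.
Choose the numbering such that numbering from this end puts the hydroxyl group at C-2 rather than C-8.
With this numbering: the hydroxyl at C-2.
The name is nonan-2-ol.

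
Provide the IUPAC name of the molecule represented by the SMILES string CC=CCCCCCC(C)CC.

The longest chain bearing the multiple bond is 11 carbons long (undecane).
There is one C=C double bond, indicated by the ending -ene.
The numbering direction is chosen so that numbering from this end puts the double bond at C-2 rather than C-9.
This places the double bond between C-2 and C-3; a methyl group at C-9.
The name is 9-methylundec-2-ene.

9-methylundec-2-ene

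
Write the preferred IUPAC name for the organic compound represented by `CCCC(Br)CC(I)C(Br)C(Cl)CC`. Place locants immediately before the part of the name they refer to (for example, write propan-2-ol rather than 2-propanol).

4,7-dibromo-3-chloro-5-iododecane

The longest continuous carbon chain has 10 atoms, so the parent hydride is decane.
The numbering direction is chosen so that the substituent locant set {3,4,5,7} is lower than {4,6,7,8} at the first point of difference.
With this numbering: bromo groups at C-4 and C-7; a chloro group at C-3; an iodo group at C-5.
The substituents are ordered alphabetically, ignoring any di-/tri- multipliers.
Putting it together: 4,7-dibromo-3-chloro-5-iododecane.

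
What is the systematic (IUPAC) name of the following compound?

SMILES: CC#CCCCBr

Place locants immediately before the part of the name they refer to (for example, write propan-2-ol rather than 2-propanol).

6-bromohex-2-yne

The longest carbon chain that includes the multiple bond has 6 carbons, so the parent hydride is hexane.
A C≡C triple bond in the chain gives the infix -yne-.
Number the chain so that numbering from this end puts the triple bond at C-2 rather than C-4.
With this numbering: the triple bond between C-2 and C-3; a bromo group at C-6.
Assembling the pieces gives 6-bromohex-2-yne.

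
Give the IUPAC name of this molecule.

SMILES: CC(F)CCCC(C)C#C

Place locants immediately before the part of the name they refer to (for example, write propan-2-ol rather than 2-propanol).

The longest carbon chain that includes the multiple bond has 8 carbons, so the parent hydride is octane.
There is one C≡C triple bond, indicated by the ending -yne.
Number the chain so that numbering from this end puts the triple bond at C-1 rather than C-7.
This places the triple bond between C-1 and C-2; a fluoro group at C-7; a methyl group at C-3.
The substituents are ordered alphabetically, ignoring any di-/tri- multipliers.
Putting it together: 7-fluoro-3-methyloct-1-yne.

7-fluoro-3-methyloct-1-yne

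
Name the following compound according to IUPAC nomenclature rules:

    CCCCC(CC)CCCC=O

Counting along the main chain through the –CHO group gives 9 carbons: the parent is nonane.
The highest-priority functional group is an aldehyde (terminal –CHO), so the name ends in -al.
Number the chain so that the aldehyde carbon is C-1 by definition.
With this numbering: an ethyl group at C-5.
The name is 5-ethylnonanal.

5-ethylnonanal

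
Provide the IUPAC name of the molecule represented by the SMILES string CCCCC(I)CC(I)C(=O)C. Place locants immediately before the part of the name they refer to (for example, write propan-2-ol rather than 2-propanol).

3,5-diiodononan-2-one

The longest carbon chain that includes the carbonyl has 9 carbons, so the parent hydride is nonane.
The principal characteristic group is a ketone (C=O on an internal carbon), named with the suffix -one.
The numbering direction is chosen so that numbering from this end puts the carbonyl group at C-2 rather than C-8.
With this numbering: the carbonyl at C-2; iodo groups at C-3 and C-5.
Assembling the pieces gives 3,5-diiodononan-2-one.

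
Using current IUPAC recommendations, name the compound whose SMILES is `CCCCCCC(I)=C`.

2-iodooct-1-ene

The longest carbon chain that includes the multiple bond has 8 carbons, so the parent hydride is octane.
A C=C double bond in the chain gives the infix -ene-.
Choose the numbering such that numbering from this end puts the double bond at C-1 rather than C-7.
This places the double bond between C-1 and C-2; an iodo group at C-2.
Putting it together: 2-iodooct-1-ene.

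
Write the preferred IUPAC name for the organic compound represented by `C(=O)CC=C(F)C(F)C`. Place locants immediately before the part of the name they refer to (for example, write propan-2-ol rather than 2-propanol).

4,5-difluorohex-3-enal

The longest carbon chain that includes the –CHO group and the multiple bond has 6 carbons, so the parent hydride is hexane.
An aldehyde (terminal –CHO) is the principal characteristic group, giving the suffix -al.
The chain contains a C=C double bond, so the unsaturation ending is -ene.
The numbering direction is chosen so that the aldehyde carbon is C-1 by definition.
With this numbering: the double bond between C-3 and C-4; fluoro groups at C-4 and C-5.
Putting it together: 4,5-difluorohex-3-enal.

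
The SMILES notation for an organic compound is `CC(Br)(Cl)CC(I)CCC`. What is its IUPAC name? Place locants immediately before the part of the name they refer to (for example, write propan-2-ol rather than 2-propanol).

The longest carbon chain is 7 atoms: the parent is heptane.
Choose the numbering such that the substituent locant set {2,2,4} is lower than {4,6,6} at the first point of difference.
This places a bromo group at C-2; a chloro group at C-2; an iodo group at C-4.
Prefixes are listed alphabetically: bromo, chloro, iodo.
Assembling the pieces gives 2-bromo-2-chloro-4-iodoheptane.

2-bromo-2-chloro-4-iodoheptane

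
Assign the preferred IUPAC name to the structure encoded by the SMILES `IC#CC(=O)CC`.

1-iodopent-1-yn-3-one

The longest carbon chain that includes the carbonyl and the multiple bond has 5 carbons, so the parent hydride is pentane.
The principal characteristic group is a ketone (C=O on an internal carbon), named with the suffix -one.
A C≡C triple bond in the chain gives the infix -yne-.
Choose the numbering such that numbering from this end puts the triple bond at C-1 rather than C-4.
That gives the carbonyl at C-3; the triple bond between C-1 and C-2; an iodo group at C-1.
The name is 1-iodopent-1-yn-3-one.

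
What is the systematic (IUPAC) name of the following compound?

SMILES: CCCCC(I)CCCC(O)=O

The longest carbon chain that includes the –COOH group has 9 carbons, so the parent hydride is nonane.
The highest-priority functional group is a carboxylic acid (terminal –COOH), so the name ends in -oic acid.
Number the chain so that the carboxylic acid carbon is C-1 by definition.
This places an iodo group at C-5.
The name is 5-iodononanoic acid.

5-iodononanoic acid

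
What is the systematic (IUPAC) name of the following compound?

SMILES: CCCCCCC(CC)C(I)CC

4-ethyl-3-iododecane

The parent chain contains 10 carbons (decane).
The numbering direction is chosen so that the substituent locant set {3,4} is lower than {7,8} at the first point of difference.
This places an ethyl group at C-4; an iodo group at C-3.
Prefixes are listed alphabetically: ethyl, iodo.
Assembling the pieces gives 4-ethyl-3-iododecane.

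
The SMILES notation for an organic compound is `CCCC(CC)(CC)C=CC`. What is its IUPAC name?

The longest chain bearing the multiple bond is 7 carbons long (heptane).
There is one C=C double bond, indicated by the ending -ene.
Number the chain so that numbering from this end puts the double bond at C-2 rather than C-5.
That gives the double bond between C-2 and C-3; two ethyl groups at C-4.
Putting it together: 4,4-diethylhept-2-ene.

4,4-diethylhept-2-ene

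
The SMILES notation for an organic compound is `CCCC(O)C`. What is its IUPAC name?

pentan-2-ol

The longest carbon chain that includes the –OH group has 5 carbons, so the parent hydride is pentane.
An alcohol (–OH) is the principal characteristic group, giving the suffix -ol.
Number the chain so that numbering from this end puts the hydroxyl group at C-2 rather than C-4.
That gives the hydroxyl at C-2.
Assembling the pieces gives pentan-2-ol.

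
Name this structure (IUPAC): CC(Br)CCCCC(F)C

2-bromo-7-fluorooctane

The longest continuous carbon chain has 8 atoms, so the parent hydride is octane.
Choose the numbering such that the locant sets are identical either way, so the alphabetically earlier bromo substituent takes the lower locant (2 rather than 7).
With this numbering: a bromo group at C-2; a fluoro group at C-7.
Prefixes are listed alphabetically: bromo, fluoro.
The name is 2-bromo-7-fluorooctane.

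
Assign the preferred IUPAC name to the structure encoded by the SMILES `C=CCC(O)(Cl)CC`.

3-chlorohex-5-en-3-ol

The longest carbon chain that includes the –OH group and the multiple bond has 6 carbons, so the parent hydride is hexane.
The highest-priority functional group is an alcohol (–OH), so the name ends in -ol.
The chain contains a C=C double bond, so the unsaturation ending is -ene.
Choose the numbering such that numbering from this end puts the hydroxyl group at C-3 rather than C-4.
With this numbering: the hydroxyl at C-3; the double bond between C-5 and C-6; a chloro group at C-3.
Assembling the pieces gives 3-chlorohex-5-en-3-ol.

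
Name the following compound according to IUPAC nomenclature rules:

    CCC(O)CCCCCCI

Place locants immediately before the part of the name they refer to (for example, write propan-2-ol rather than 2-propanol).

9-iodononan-3-ol

The longest carbon chain that includes the –OH group has 9 carbons, so the parent hydride is nonane.
The principal characteristic group is an alcohol (–OH), named with the suffix -ol.
Number the chain so that numbering from this end puts the hydroxyl group at C-3 rather than C-7.
With this numbering: the hydroxyl at C-3; an iodo group at C-9.
The name is 9-iodononan-3-ol.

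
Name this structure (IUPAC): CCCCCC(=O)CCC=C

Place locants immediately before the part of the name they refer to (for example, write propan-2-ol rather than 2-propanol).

Counting along the main chain through the carbonyl and the multiple bond gives 10 carbons: the parent is decane.
The principal characteristic group is a ketone (C=O on an internal carbon), named with the suffix -one.
There is one C=C double bond, indicated by the ending -ene.
Number the chain so that numbering from this end puts the carbonyl group at C-5 rather than C-6.
That gives the carbonyl at C-5; the double bond between C-1 and C-2.
Putting it together: dec-1-en-5-one.

dec-1-en-5-one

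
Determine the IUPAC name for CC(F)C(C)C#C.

The longest chain bearing the multiple bond is 5 carbons long (pentane).
A C≡C triple bond in the chain gives the infix -yne-.
Number the chain so that numbering from this end puts the triple bond at C-1 rather than C-4.
This places the triple bond between C-1 and C-2; a fluoro group at C-4; a methyl group at C-3.
Substituent prefixes are cited in alphabetical order (multiplying prefixes like di-/tri- are ignored for ordering).
Assembling the pieces gives 4-fluoro-3-methylpent-1-yne.

4-fluoro-3-methylpent-1-yne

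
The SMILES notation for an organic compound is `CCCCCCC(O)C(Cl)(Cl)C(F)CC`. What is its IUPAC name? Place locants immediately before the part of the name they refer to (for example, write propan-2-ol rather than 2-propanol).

The longest chain bearing the –OH group is 11 carbons long (undecane).
An alcohol (–OH) is the principal characteristic group, giving the suffix -ol.
The numbering direction is chosen so that numbering from this end puts the hydroxyl group at C-5 rather than C-7.
With this numbering: the hydroxyl at C-5; two chloro groups at C-4; a fluoro group at C-3.
The substituents are ordered alphabetically, ignoring any di-/tri- multipliers.
Putting it together: 4,4-dichloro-3-fluoroundecan-5-ol.

4,4-dichloro-3-fluoroundecan-5-ol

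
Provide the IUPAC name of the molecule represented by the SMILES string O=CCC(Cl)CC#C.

The longest chain bearing the –CHO group and the multiple bond is 6 carbons long (hexane).
The highest-priority functional group is an aldehyde (terminal –CHO), so the name ends in -al.
The chain contains a C≡C triple bond, so the unsaturation ending is -yne.
Choose the numbering such that the aldehyde carbon is C-1 by definition.
That gives the triple bond between C-5 and C-6; a chloro group at C-3.
Putting it together: 3-chlorohex-5-ynal.

3-chlorohex-5-ynal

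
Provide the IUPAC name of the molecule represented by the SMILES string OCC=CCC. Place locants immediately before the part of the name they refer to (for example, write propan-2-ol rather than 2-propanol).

The longest chain bearing the –OH group and the multiple bond is 5 carbons long (pentane).
An alcohol (–OH) is the principal characteristic group, giving the suffix -ol.
The chain contains a C=C double bond, so the unsaturation ending is -ene.
The numbering direction is chosen so that numbering from this end puts the hydroxyl group at C-1 rather than C-5.
With this numbering: the hydroxyl at C-1; the double bond between C-2 and C-3.
Assembling the pieces gives pent-2-en-1-ol.

pent-2-en-1-ol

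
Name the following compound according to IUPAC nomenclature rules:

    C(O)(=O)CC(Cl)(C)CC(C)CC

3-chloro-3,5-dimethylheptanoic acid

Counting along the main chain through the –COOH group gives 7 carbons: the parent is heptane.
A carboxylic acid (terminal –COOH) is the principal characteristic group, giving the suffix -oic acid.
Choose the numbering such that the carboxylic acid carbon is C-1 by definition.
With this numbering: a chloro group at C-3; methyl groups at C-3 and C-5.
Substituent prefixes are cited in alphabetical order (multiplying prefixes like di-/tri- are ignored for ordering).
The name is 3-chloro-3,5-dimethylheptanoic acid.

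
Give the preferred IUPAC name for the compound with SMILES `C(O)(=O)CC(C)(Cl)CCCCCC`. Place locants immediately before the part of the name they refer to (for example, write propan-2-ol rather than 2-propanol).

3-chloro-3-methylnonanoic acid

The longest chain bearing the –COOH group is 9 carbons long (nonane).
The principal characteristic group is a carboxylic acid (terminal –COOH), named with the suffix -oic acid.
Choose the numbering such that the carboxylic acid carbon is C-1 by definition.
That gives a chloro group at C-3; a methyl group at C-3.
The substituents are ordered alphabetically, ignoring any di-/tri- multipliers.
The name is 3-chloro-3-methylnonanoic acid.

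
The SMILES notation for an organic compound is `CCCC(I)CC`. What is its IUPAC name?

The longest carbon chain is 6 atoms: the parent is hexane.
Number the chain so that the substituent locant set {3} is lower than {4} at the first point of difference.
That gives an iodo group at C-3.
Assembling the pieces gives 3-iodohexane.

3-iodohexane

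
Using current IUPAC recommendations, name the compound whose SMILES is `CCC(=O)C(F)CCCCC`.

Counting along the main chain through the carbonyl gives 9 carbons: the parent is nonane.
The principal characteristic group is a ketone (C=O on an internal carbon), named with the suffix -one.
Choose the numbering such that numbering from this end puts the carbonyl group at C-3 rather than C-7.
This places the carbonyl at C-3; a fluoro group at C-4.
Assembling the pieces gives 4-fluorononan-3-one.

4-fluorononan-3-one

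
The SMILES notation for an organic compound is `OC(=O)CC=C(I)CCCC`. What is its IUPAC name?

4-iodooct-3-enoic acid

Counting along the main chain through the –COOH group and the multiple bond gives 8 carbons: the parent is octane.
The principal characteristic group is a carboxylic acid (terminal –COOH), named with the suffix -oic acid.
There is one C=C double bond, indicated by the ending -ene.
Choose the numbering such that the carboxylic acid carbon is C-1 by definition.
With this numbering: the double bond between C-3 and C-4; an iodo group at C-4.
Assembling the pieces gives 4-iodooct-3-enoic acid.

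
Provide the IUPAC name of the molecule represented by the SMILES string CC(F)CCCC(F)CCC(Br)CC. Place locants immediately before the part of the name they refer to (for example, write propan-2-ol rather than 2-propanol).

9-bromo-2,6-difluoroundecane

The longest carbon chain is 11 atoms: the parent is undecane.
Number the chain so that the substituent locant set {2,6,9} is lower than {3,6,10} at the first point of difference.
With this numbering: a bromo group at C-9; fluoro groups at C-2 and C-6.
Substituent prefixes are cited in alphabetical order (multiplying prefixes like di-/tri- are ignored for ordering).
Assembling the pieces gives 9-bromo-2,6-difluoroundecane.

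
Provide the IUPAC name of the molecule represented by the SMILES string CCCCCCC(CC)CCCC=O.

The longest carbon chain that includes the –CHO group has 11 carbons, so the parent hydride is undecane.
The principal characteristic group is an aldehyde (terminal –CHO), named with the suffix -al.
Choose the numbering such that the aldehyde carbon is C-1 by definition.
With this numbering: an ethyl group at C-5.
The name is 5-ethylundecanal.

5-ethylundecanal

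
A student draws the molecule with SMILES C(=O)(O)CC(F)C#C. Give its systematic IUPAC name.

The longest carbon chain that includes the –COOH group and the multiple bond has 5 carbons, so the parent hydride is pentane.
The principal characteristic group is a carboxylic acid (terminal –COOH), named with the suffix -oic acid.
A C≡C triple bond in the chain gives the infix -yne-.
Number the chain so that the carboxylic acid carbon is C-1 by definition.
This places the triple bond between C-4 and C-5; a fluoro group at C-3.
The name is 3-fluoropent-4-ynoic acid.

3-fluoropent-4-ynoic acid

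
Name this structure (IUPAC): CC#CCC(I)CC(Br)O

1-bromo-3-iodohept-5-yn-1-ol

The longest carbon chain that includes the –OH group and the multiple bond has 7 carbons, so the parent hydride is heptane.
The highest-priority functional group is an alcohol (–OH), so the name ends in -ol.
There is one C≡C triple bond, indicated by the ending -yne.
Choose the numbering such that numbering from this end puts the hydroxyl group at C-1 rather than C-7.
That gives the hydroxyl at C-1; the triple bond between C-5 and C-6; a bromo group at C-1; an iodo group at C-3.
Substituent prefixes are cited in alphabetical order (multiplying prefixes like di-/tri- are ignored for ordering).
The name is 1-bromo-3-iodohept-5-yn-1-ol.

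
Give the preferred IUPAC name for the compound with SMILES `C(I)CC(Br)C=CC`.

Counting along the main chain through the multiple bond gives 6 carbons: the parent is hexane.
There is one C=C double bond, indicated by the ending -ene.
Number the chain so that numbering from this end puts the double bond at C-2 rather than C-4.
This places the double bond between C-2 and C-3; a bromo group at C-4; an iodo group at C-6.
Substituent prefixes are cited in alphabetical order (multiplying prefixes like di-/tri- are ignored for ordering).
Assembling the pieces gives 4-bromo-6-iodohex-2-ene.

4-bromo-6-iodohex-2-ene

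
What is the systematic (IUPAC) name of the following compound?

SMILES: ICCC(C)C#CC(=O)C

7-iodo-5-methylhept-3-yn-2-one

The longest chain bearing the carbonyl and the multiple bond is 7 carbons long (heptane).
The highest-priority functional group is a ketone (C=O on an internal carbon), so the name ends in -one.
A C≡C triple bond in the chain gives the infix -yne-.
Choose the numbering such that numbering from this end puts the carbonyl group at C-2 rather than C-6.
That gives the carbonyl at C-2; the triple bond between C-3 and C-4; an iodo group at C-7; a methyl group at C-5.
Prefixes are listed alphabetically: iodo, methyl.
The name is 7-iodo-5-methylhept-3-yn-2-one.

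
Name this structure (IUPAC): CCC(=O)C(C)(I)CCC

4-iodo-4-methylheptan-3-one

The longest carbon chain that includes the carbonyl has 7 carbons, so the parent hydride is heptane.
The highest-priority functional group is a ketone (C=O on an internal carbon), so the name ends in -one.
Number the chain so that numbering from this end puts the carbonyl group at C-3 rather than C-5.
With this numbering: the carbonyl at C-3; an iodo group at C-4; a methyl group at C-4.
Substituent prefixes are cited in alphabetical order (multiplying prefixes like di-/tri- are ignored for ordering).
The name is 4-iodo-4-methylheptan-3-one.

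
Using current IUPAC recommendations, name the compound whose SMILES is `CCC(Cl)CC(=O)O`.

3-chloropentanoic acid

The longest carbon chain that includes the –COOH group has 5 carbons, so the parent hydride is pentane.
A carboxylic acid (terminal –COOH) is the principal characteristic group, giving the suffix -oic acid.
Number the chain so that the carboxylic acid carbon is C-1 by definition.
With this numbering: a chloro group at C-3.
The name is 3-chloropentanoic acid.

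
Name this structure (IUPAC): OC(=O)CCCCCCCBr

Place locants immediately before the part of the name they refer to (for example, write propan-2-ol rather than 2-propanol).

8-bromooctanoic acid

Counting along the main chain through the –COOH group gives 8 carbons: the parent is octane.
The principal characteristic group is a carboxylic acid (terminal –COOH), named with the suffix -oic acid.
The numbering direction is chosen so that the carboxylic acid carbon is C-1 by definition.
That gives a bromo group at C-8.
Assembling the pieces gives 8-bromooctanoic acid.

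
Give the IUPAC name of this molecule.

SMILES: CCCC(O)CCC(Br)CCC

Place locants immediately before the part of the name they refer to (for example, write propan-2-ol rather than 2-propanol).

7-bromodecan-4-ol

The longest carbon chain that includes the –OH group has 10 carbons, so the parent hydride is decane.
The highest-priority functional group is an alcohol (–OH), so the name ends in -ol.
The numbering direction is chosen so that numbering from this end puts the hydroxyl group at C-4 rather than C-7.
That gives the hydroxyl at C-4; a bromo group at C-7.
The name is 7-bromodecan-4-ol.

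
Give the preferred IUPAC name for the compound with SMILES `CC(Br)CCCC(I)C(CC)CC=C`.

9-bromo-4-ethyl-5-iododec-1-ene

The longest chain bearing the multiple bond is 10 carbons long (decane).
The chain contains a C=C double bond, so the unsaturation ending is -ene.
The numbering direction is chosen so that numbering from this end puts the double bond at C-1 rather than C-9.
That gives the double bond between C-1 and C-2; a bromo group at C-9; an ethyl group at C-4; an iodo group at C-5.
Prefixes are listed alphabetically: bromo, ethyl, iodo.
Putting it together: 9-bromo-4-ethyl-5-iododec-1-ene.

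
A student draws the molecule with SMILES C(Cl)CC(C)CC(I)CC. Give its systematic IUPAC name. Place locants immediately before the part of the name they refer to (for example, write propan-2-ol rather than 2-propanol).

The longest carbon chain is 7 atoms: the parent is heptane.
Number the chain so that the substituent locant set {1,3,5} is lower than {3,5,7} at the first point of difference.
This places a chloro group at C-1; an iodo group at C-5; a methyl group at C-3.
The substituents are ordered alphabetically, ignoring any di-/tri- multipliers.
The name is 1-chloro-5-iodo-3-methylheptane.

1-chloro-5-iodo-3-methylheptane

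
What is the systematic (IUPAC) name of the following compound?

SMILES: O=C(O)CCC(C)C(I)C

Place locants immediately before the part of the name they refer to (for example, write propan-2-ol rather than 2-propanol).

The longest chain bearing the –COOH group is 6 carbons long (hexane).
The principal characteristic group is a carboxylic acid (terminal –COOH), named with the suffix -oic acid.
Choose the numbering such that the carboxylic acid carbon is C-1 by definition.
With this numbering: an iodo group at C-5; a methyl group at C-4.
Prefixes are listed alphabetically: iodo, methyl.
Assembling the pieces gives 5-iodo-4-methylhexanoic acid.

5-iodo-4-methylhexanoic acid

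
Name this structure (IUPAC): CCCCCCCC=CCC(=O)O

Counting along the main chain through the –COOH group and the multiple bond gives 11 carbons: the parent is undecane.
The highest-priority functional group is a carboxylic acid (terminal –COOH), so the name ends in -oic acid.
A C=C double bond in the chain gives the infix -ene-.
Choose the numbering such that the carboxylic acid carbon is C-1 by definition.
This places the double bond between C-3 and C-4.
Assembling the pieces gives undec-3-enoic acid.

undec-3-enoic acid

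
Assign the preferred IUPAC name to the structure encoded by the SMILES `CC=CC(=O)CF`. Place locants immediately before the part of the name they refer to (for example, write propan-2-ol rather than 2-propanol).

The longest chain bearing the carbonyl and the multiple bond is 5 carbons long (pentane).
The highest-priority functional group is a ketone (C=O on an internal carbon), so the name ends in -one.
There is one C=C double bond, indicated by the ending -ene.
Choose the numbering such that numbering from this end puts the carbonyl group at C-2 rather than C-4.
This places the carbonyl at C-2; the double bond between C-3 and C-4; a fluoro group at C-1.
Assembling the pieces gives 1-fluoropent-3-en-2-one.

1-fluoropent-3-en-2-one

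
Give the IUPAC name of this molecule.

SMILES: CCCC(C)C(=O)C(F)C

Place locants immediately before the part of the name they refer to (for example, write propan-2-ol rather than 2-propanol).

The longest chain bearing the carbonyl is 7 carbons long (heptane).
The highest-priority functional group is a ketone (C=O on an internal carbon), so the name ends in -one.
Choose the numbering such that numbering from this end puts the carbonyl group at C-3 rather than C-5.
This places the carbonyl at C-3; a fluoro group at C-2; a methyl group at C-4.
Prefixes are listed alphabetically: fluoro, methyl.
Assembling the pieces gives 2-fluoro-4-methylheptan-3-one.

2-fluoro-4-methylheptan-3-one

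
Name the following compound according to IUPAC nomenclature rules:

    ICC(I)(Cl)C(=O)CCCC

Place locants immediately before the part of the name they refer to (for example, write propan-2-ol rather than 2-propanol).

Counting along the main chain through the carbonyl gives 7 carbons: the parent is heptane.
The principal characteristic group is a ketone (C=O on an internal carbon), named with the suffix -one.
Choose the numbering such that numbering from this end puts the carbonyl group at C-3 rather than C-5.
That gives the carbonyl at C-3; a chloro group at C-2; iodo groups at C-1 and C-2.
The substituents are ordered alphabetically, ignoring any di-/tri- multipliers.
The name is 2-chloro-1,2-diiodoheptan-3-one.

2-chloro-1,2-diiodoheptan-3-one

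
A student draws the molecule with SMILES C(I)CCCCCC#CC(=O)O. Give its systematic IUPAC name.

Counting along the main chain through the –COOH group and the multiple bond gives 9 carbons: the parent is nonane.
A carboxylic acid (terminal –COOH) is the principal characteristic group, giving the suffix -oic acid.
A C≡C triple bond in the chain gives the infix -yne-.
Choose the numbering such that the carboxylic acid carbon is C-1 by definition.
That gives the triple bond between C-2 and C-3; an iodo group at C-9.
The name is 9-iodonon-2-ynoic acid.

9-iodonon-2-ynoic acid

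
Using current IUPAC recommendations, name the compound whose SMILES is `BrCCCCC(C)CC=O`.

7-bromo-3-methylheptanal

Counting along the main chain through the –CHO group gives 7 carbons: the parent is heptane.
The principal characteristic group is an aldehyde (terminal –CHO), named with the suffix -al.
Number the chain so that the aldehyde carbon is C-1 by definition.
This places a bromo group at C-7; a methyl group at C-3.
The substituents are ordered alphabetically, ignoring any di-/tri- multipliers.
Putting it together: 7-bromo-3-methylheptanal.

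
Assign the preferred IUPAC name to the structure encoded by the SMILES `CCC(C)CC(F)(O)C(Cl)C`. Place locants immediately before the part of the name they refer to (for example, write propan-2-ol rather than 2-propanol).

The longest chain bearing the –OH group is 7 carbons long (heptane).
The highest-priority functional group is an alcohol (–OH), so the name ends in -ol.
The numbering direction is chosen so that numbering from this end puts the hydroxyl group at C-3 rather than C-5.
This places the hydroxyl at C-3; a chloro group at C-2; a fluoro group at C-3; a methyl group at C-5.
Prefixes are listed alphabetically: chloro, fluoro, methyl.
The name is 2-chloro-3-fluoro-5-methylheptan-3-ol.

2-chloro-3-fluoro-5-methylheptan-3-ol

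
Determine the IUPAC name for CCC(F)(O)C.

The longest carbon chain that includes the –OH group has 4 carbons, so the parent hydride is butane.
The highest-priority functional group is an alcohol (–OH), so the name ends in -ol.
Choose the numbering such that numbering from this end puts the hydroxyl group at C-2 rather than C-3.
That gives the hydroxyl at C-2; a fluoro group at C-2.
The name is 2-fluorobutan-2-ol.

2-fluorobutan-2-ol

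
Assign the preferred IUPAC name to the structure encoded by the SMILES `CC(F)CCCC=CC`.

Counting along the main chain through the multiple bond gives 8 carbons: the parent is octane.
A C=C double bond in the chain gives the infix -ene-.
Number the chain so that numbering from this end puts the double bond at C-2 rather than C-6.
This places the double bond between C-2 and C-3; a fluoro group at C-7.
Assembling the pieces gives 7-fluorooct-2-ene.

7-fluorooct-2-ene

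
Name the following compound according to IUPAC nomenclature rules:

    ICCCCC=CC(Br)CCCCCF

7-bromo-12-fluoro-1-iodododec-5-ene

The longest chain bearing the multiple bond is 12 carbons long (dodecane).
The chain contains a C=C double bond, so the unsaturation ending is -ene.
The numbering direction is chosen so that numbering from this end puts the double bond at C-5 rather than C-7.
With this numbering: the double bond between C-5 and C-6; a bromo group at C-7; a fluoro group at C-12; an iodo group at C-1.
The substituents are ordered alphabetically, ignoring any di-/tri- multipliers.
The name is 7-bromo-12-fluoro-1-iodododec-5-ene.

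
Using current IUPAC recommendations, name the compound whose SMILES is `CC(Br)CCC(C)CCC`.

The parent chain contains 8 carbons (octane).
Choose the numbering such that the substituent locant set {2,5} is lower than {4,7} at the first point of difference.
This places a bromo group at C-2; a methyl group at C-5.
Prefixes are listed alphabetically: bromo, methyl.
Assembling the pieces gives 2-bromo-5-methyloctane.

2-bromo-5-methyloctane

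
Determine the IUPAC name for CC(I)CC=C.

4-iodopent-1-ene

Counting along the main chain through the multiple bond gives 5 carbons: the parent is pentane.
The chain contains a C=C double bond, so the unsaturation ending is -ene.
Number the chain so that numbering from this end puts the double bond at C-1 rather than C-4.
This places the double bond between C-1 and C-2; an iodo group at C-4.
Putting it together: 4-iodopent-1-ene.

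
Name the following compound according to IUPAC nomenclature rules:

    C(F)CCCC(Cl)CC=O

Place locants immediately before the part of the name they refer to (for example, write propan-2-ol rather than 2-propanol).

The longest carbon chain that includes the –CHO group has 7 carbons, so the parent hydride is heptane.
The principal characteristic group is an aldehyde (terminal –CHO), named with the suffix -al.
The numbering direction is chosen so that the aldehyde carbon is C-1 by definition.
With this numbering: a chloro group at C-3; a fluoro group at C-7.
Substituent prefixes are cited in alphabetical order (multiplying prefixes like di-/tri- are ignored for ordering).
The name is 3-chloro-7-fluoroheptanal.

3-chloro-7-fluoroheptanal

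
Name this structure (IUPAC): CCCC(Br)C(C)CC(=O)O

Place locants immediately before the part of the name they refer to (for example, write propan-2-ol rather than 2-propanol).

The longest carbon chain that includes the –COOH group has 7 carbons, so the parent hydride is heptane.
The principal characteristic group is a carboxylic acid (terminal –COOH), named with the suffix -oic acid.
Choose the numbering such that the carboxylic acid carbon is C-1 by definition.
That gives a bromo group at C-4; a methyl group at C-3.
Substituent prefixes are cited in alphabetical order (multiplying prefixes like di-/tri- are ignored for ordering).
The name is 4-bromo-3-methylheptanoic acid.

4-bromo-3-methylheptanoic acid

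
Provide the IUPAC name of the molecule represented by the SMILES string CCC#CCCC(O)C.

The longest carbon chain that includes the –OH group and the multiple bond has 8 carbons, so the parent hydride is octane.
An alcohol (–OH) is the principal characteristic group, giving the suffix -ol.
There is one C≡C triple bond, indicated by the ending -yne.
Number the chain so that numbering from this end puts the hydroxyl group at C-2 rather than C-7.
With this numbering: the hydroxyl at C-2; the triple bond between C-5 and C-6.
Assembling the pieces gives oct-5-yn-2-ol.

oct-5-yn-2-ol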